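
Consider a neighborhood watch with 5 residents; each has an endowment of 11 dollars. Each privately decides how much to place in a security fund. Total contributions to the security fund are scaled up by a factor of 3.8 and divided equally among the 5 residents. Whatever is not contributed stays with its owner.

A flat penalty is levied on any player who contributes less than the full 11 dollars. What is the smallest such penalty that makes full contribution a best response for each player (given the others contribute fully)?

Given the others contribute fully, the best deviation is to contribute 0 (any partial contribution still incurs the fine and gives up units whose private return 0.7600 is below 1).
Deviating from 11 to 0 saves 11 dollars but forfeits the deviator's share of the drop in the security fund: 3.8/5 × 11 = 8.36.
So the deviation gain is 11 − 8.36 = 2.64, and the fine must be at least 2.64 dollars to wipe it out.

2.64 dollars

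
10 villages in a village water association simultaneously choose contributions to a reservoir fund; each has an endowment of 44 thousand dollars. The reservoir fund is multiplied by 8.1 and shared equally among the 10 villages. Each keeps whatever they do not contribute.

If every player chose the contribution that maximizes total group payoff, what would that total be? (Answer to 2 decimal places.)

Each contributed unit returns 8.100 to the group as a whole (0.8100 to each of 10 players), which exceeds 1, so the social optimum is full contribution: group total = 8.100 × 440 = 3564.00.

3564.00 thousand dollars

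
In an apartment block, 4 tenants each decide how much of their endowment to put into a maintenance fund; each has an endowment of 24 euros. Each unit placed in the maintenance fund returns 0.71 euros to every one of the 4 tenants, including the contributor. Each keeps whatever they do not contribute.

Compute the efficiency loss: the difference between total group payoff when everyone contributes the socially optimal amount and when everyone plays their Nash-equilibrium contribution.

The private return per contributed unit is 0.71 < 1, so contributing 0 is dominant for every player. At the Nash equilibrium everyone keeps their 24, and the group total is 4 × 24 = 96.
Each contributed unit returns 2.840 to the group as a whole (0.71 to each of 4 players), which exceeds 1, so the social optimum is full contribution: group total = 2.840 × 96 = 272.64.
Efficiency loss = 272.64 − 96 = 176.64.

176.64 euros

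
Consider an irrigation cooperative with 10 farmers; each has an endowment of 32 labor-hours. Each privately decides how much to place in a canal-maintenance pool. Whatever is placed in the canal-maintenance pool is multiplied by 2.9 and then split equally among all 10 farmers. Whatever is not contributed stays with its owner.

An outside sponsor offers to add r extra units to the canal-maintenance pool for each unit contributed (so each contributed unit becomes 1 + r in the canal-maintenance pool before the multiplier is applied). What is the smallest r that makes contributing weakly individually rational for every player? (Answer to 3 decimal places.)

2.448

With matching at rate r, one contributed unit becomes (1 + r) in the canal-maintenance pool and returns 2.9 × (1 + r) / 10 to the contributor.
Setting this equal to 1: 1 + r = 10/2.9 = 3.4483.
So the minimum matching rate is r = 3.4483 − 1 = 2.448.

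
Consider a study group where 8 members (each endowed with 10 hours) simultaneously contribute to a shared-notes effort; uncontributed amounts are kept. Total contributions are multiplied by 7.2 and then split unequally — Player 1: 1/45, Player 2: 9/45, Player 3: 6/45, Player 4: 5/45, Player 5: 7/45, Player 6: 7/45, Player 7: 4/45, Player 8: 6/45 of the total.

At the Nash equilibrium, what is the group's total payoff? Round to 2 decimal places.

266.00 hours

Player j's private return per contributed unit is 7.2 × (j's share). Contributing is weakly dominant for j when that share is at least 1/7.2 = 0.1389, and contributing 0 is dominant otherwise.
The shares above 0.1389 belong to Player 2, Player 5 and Player 6, contributing 10 each; the remaining 5 contribute 0. Total contributed: 30.
The shared-notes effort pays out 7.2 × 30 = 216.00 in total (split across the unequal shares, but the aggregate is all that matters for the group sum).
The 5 free-riders keep 10 each, adding 50. Group total = 50 + 216.00 = 266.00.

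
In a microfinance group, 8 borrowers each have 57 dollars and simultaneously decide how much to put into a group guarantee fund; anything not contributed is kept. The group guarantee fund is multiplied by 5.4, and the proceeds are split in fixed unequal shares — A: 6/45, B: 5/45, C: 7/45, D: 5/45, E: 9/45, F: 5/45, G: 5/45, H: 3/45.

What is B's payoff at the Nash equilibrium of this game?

For player j, contributing a unit is worthwhile iff 5.4 × (j's share) ≥ 1, i.e. iff j's share is at least 0.1852.
The only share above 0.1852 is E's 9/45, contributing 57; the remaining 7 contribute 0. Total contributed: 57.
B keeps 57 and receives 5.4 × 57 × 5/45 = 34.20 from the group guarantee fund, for a payoff of 91.20.

91.20 dollars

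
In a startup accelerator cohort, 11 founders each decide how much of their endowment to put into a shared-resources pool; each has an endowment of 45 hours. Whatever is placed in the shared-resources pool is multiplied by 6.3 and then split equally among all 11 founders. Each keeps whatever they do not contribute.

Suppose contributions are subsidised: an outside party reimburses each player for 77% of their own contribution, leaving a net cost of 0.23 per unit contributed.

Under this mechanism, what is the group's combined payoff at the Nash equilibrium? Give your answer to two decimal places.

The effective private return per unit is now (6.3/11) / 0.23 = 2.4901 > 1, so every player's dominant strategy flips to full contribution.
So the Nash equilibrium is full contribution by all 11; the group earns 11 × (45 × 0.77 + 6.3 × 45) = 3499.65.

3499.65 hours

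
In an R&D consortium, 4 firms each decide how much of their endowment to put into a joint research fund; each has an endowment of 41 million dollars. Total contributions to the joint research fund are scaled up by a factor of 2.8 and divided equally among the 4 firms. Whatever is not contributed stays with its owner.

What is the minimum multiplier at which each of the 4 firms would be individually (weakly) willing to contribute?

A contributed unit returns (multiplier)/4 to its contributor.
This reaches 1 exactly when the multiplier is 4.

4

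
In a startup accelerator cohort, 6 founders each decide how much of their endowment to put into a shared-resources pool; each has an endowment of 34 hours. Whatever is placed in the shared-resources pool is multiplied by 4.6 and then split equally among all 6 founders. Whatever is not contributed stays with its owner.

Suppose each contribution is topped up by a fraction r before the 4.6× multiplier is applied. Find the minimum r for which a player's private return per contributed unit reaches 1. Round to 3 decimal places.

With matching at rate r, one contributed unit becomes (1 + r) in the shared-resources pool and returns 4.6 × (1 + r) / 6 to the contributor.
Setting this equal to 1: 1 + r = 6/4.6 = 1.3043.
So the minimum matching rate is r = 1.3043 − 1 = 0.304.

0.304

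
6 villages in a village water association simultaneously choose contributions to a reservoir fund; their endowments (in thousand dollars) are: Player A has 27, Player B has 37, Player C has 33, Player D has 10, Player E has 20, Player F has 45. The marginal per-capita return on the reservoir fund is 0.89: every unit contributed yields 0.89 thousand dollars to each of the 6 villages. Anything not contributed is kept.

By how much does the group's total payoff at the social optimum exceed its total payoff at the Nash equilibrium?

The private return per contributed unit is 0.89 < 1 for everyone, so the Nash equilibrium is zero contribution and the group total is Σ E_j = 27 + 37 + 33 + 10 + 20 + 45 = 172.
Each contributed unit returns 5.340 to the group, so the social optimum is full contribution by everyone: group total = 5.340 × 172 = 918.48.
Efficiency loss = (5.340 − 1) × 172 = 746.48.

746.48 thousand dollars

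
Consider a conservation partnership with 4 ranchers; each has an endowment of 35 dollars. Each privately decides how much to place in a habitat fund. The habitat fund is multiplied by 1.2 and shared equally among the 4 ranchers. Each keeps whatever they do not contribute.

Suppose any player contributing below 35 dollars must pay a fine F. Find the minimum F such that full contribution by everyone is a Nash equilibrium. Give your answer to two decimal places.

24.50 dollars

Given the others contribute fully, the best deviation is to contribute 0 (any partial contribution still incurs the fine and gives up units whose private return 0.3000 is below 1).
Deviating from 35 to 0 saves 35 dollars but forfeits the deviator's share of the drop in the habitat fund: 1.2/4 × 35 = 10.50.
So the deviation gain is 35 − 10.50 = 24.50, and the fine must be at least 24.50 dollars to wipe it out.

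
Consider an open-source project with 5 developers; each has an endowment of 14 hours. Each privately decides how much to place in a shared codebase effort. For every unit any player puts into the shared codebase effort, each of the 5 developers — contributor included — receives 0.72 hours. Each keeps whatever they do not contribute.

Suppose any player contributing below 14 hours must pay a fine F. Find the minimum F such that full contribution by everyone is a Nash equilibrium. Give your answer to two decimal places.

Given the others contribute fully, the best deviation is to contribute 0 (any partial contribution still incurs the fine and gives up units whose private return 0.72 is below 1).
Deviating from 14 to 0 saves 14 hours but forfeits the deviator's share of the drop in the shared codebase effort: 0.72 × 14 = 10.08.
So the deviation gain is 14 − 10.08 = 3.92, and the fine must be at least 3.92 hours to wipe it out.

3.92 hours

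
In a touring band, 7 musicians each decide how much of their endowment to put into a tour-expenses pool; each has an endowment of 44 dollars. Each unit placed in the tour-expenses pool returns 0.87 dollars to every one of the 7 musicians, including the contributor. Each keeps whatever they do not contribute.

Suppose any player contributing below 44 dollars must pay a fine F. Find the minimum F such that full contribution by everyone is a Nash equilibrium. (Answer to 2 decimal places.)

Given the others contribute fully, the best deviation is to contribute 0 (any partial contribution still incurs the fine and gives up units whose private return 0.87 is below 1).
Deviating from 44 to 0 saves 44 dollars but forfeits the deviator's share of the drop in the tour-expenses pool: 0.87 × 44 = 38.28.
So the deviation gain is 44 − 38.28 = 5.72, and the fine must be at least 5.72 dollars to wipe it out.

5.72 dollars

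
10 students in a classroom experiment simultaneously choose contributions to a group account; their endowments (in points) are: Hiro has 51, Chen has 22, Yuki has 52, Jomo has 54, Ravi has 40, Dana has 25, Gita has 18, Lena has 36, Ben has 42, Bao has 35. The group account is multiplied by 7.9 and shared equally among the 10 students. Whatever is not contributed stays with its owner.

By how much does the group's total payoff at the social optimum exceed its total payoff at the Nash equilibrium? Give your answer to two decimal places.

The private return per contributed unit is 7.9/10 = 0.7900 < 1 for every player regardless of endowment, so the Nash equilibrium is zero contribution and the group total is Σ E_j = 51 + 22 + 52 + 54 + 40 + 25 + 18 + 36 + 42 + 35 = 375.
Each contributed unit returns 7.900 to the group, so the social optimum is full contribution by everyone: group total = 7.900 × 375 = 2962.50.
Efficiency loss = (7.900 − 1) × 375 = 2587.50.

2587.50 points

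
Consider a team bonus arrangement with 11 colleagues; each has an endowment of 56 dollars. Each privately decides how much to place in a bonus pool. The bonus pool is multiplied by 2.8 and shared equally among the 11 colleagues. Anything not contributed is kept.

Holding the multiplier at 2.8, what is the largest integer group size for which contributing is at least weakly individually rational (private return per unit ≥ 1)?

Private return per unit is 2.8/(group size), which is ≥ 1 whenever the group size is ≤ 2.8.
The largest such integer is 2.

2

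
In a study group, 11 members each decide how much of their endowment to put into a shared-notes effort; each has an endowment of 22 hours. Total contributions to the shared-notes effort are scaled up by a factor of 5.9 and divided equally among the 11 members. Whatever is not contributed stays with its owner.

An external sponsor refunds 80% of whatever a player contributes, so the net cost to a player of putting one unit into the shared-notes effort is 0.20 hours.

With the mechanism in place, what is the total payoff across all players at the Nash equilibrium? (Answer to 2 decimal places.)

1621.40 hours

The effective private return per unit is now (5.9/11) / 0.20 = 2.6818 > 1, so every player's dominant strategy flips to full contribution.
So the Nash equilibrium is full contribution by all 11; the group earns 11 × (22 × 0.80 + 5.9 × 22) = 1621.40.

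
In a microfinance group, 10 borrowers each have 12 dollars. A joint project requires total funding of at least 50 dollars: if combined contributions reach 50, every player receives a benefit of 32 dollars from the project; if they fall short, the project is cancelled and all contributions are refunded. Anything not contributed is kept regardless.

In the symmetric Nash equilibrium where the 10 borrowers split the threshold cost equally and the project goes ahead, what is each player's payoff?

39 dollars

Equal share of the threshold: 50/10 = 5.
At this profile no one gains by cutting their contribution: any cut drops the total below 50, the project is cancelled, contributions are refunded, and the deviator ends with 12, which is less than 12 − 5 + 32 = 39. Contributing more than 5 just wastes the excess. So contributing exactly 5 is a best response.
Each player's payoff: 12 − 5 + 32 = 39.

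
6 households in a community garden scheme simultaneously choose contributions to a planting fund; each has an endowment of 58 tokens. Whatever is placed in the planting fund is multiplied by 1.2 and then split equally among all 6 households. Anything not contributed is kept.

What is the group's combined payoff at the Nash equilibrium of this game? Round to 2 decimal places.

348.00 tokens

Each contributed unit returns 1.2/6 = 0.2000 to its contributor — below 1 — so contributing 0 is dominant for every player. At the Nash equilibrium everyone keeps their 58, and the group total is 6 × 58 = 348.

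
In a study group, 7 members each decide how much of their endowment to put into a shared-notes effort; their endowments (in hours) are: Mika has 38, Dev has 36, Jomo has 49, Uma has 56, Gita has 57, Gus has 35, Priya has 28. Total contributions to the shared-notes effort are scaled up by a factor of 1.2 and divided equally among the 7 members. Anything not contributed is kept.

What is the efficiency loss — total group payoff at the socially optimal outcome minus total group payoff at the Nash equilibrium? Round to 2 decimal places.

59.80 hours

The private return per contributed unit is 1.2/7 = 0.1714 < 1 for every player regardless of endowment, so the Nash equilibrium is zero contribution and the group total is Σ E_j = 38 + 36 + 49 + 56 + 57 + 35 + 28 = 299.
Each contributed unit returns 1.200 to the group, so the social optimum is full contribution by everyone: group total = 1.200 × 299 = 358.80.
Efficiency loss = (1.200 − 1) × 299 = 59.80.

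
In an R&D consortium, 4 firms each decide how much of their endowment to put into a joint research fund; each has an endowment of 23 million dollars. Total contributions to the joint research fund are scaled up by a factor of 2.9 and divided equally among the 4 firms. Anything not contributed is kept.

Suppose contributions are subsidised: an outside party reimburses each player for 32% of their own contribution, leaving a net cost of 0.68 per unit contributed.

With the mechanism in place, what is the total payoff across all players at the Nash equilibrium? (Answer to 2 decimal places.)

296.24 million dollars

The effective private return per unit is now (2.9/4) / 0.68 = 1.0662 > 1, so every player's dominant strategy flips to full contribution.
At the Nash equilibrium everyone contributes 23. Group total payoff = 4 × (23 × 0.32 + 2.9 × 23) = 296.24.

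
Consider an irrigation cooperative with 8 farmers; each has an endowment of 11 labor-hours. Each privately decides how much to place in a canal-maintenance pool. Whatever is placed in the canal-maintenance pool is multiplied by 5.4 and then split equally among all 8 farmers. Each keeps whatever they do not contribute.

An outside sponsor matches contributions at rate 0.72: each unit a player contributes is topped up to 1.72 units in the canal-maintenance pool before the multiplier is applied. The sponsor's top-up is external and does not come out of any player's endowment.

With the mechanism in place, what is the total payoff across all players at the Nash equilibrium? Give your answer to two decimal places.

With the mechanism, a contributed unit returns 5.4 × 1.72 / 8 = 1.1610 per unit of net cost to the contributor — now above 1 — so contributing fully is weakly dominant for every player.
So the Nash equilibrium is full contribution by all 8; the group earns 5.4 × 1.72 × 88 = 817.34.

817.34 labor-hours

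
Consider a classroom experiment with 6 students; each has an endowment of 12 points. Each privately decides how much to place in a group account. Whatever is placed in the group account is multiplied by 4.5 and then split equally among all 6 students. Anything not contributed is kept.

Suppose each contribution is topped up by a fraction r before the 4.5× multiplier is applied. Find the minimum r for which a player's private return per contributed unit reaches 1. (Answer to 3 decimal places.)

With matching at rate r, one contributed unit becomes (1 + r) in the group account and returns 4.5 × (1 + r) / 6 to the contributor.
Setting this equal to 1: 1 + r = 6/4.5 = 1.3333.
So the minimum matching rate is r = 1.3333 − 1 = 0.333.

0.333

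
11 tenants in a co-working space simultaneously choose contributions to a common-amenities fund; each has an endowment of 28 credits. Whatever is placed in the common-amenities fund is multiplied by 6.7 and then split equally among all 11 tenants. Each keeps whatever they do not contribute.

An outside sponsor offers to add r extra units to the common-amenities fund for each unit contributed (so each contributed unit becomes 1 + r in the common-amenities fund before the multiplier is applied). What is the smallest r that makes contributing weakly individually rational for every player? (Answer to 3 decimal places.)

With matching at rate r, one contributed unit becomes (1 + r) in the common-amenities fund and returns 6.7 × (1 + r) / 11 to the contributor.
Setting this equal to 1: 1 + r = 11/6.7 = 1.6418.
So the minimum matching rate is r = 1.6418 − 1 = 0.642.

0.642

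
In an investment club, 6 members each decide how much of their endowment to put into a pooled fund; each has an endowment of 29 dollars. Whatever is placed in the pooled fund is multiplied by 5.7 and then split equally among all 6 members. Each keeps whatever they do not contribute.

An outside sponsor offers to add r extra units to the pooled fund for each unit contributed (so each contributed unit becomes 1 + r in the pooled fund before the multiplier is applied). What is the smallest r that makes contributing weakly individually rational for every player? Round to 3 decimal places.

With matching at rate r, one contributed unit becomes (1 + r) in the pooled fund and returns 5.7 × (1 + r) / 6 to the contributor.
Setting this equal to 1: 1 + r = 6/5.7 = 1.0526.
So the minimum matching rate is r = 1.0526 − 1 = 0.053.

0.053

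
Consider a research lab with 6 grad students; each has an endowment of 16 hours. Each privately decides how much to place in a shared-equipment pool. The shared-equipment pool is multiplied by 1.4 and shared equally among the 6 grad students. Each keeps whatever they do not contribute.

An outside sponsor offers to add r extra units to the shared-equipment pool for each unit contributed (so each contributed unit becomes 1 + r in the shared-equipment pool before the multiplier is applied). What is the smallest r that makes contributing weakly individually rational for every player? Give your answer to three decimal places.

3.286

With matching at rate r, one contributed unit becomes (1 + r) in the shared-equipment pool and returns 1.4 × (1 + r) / 6 to the contributor.
Setting this equal to 1: 1 + r = 6/1.4 = 4.2857.
So the minimum matching rate is r = 4.2857 − 1 = 3.286.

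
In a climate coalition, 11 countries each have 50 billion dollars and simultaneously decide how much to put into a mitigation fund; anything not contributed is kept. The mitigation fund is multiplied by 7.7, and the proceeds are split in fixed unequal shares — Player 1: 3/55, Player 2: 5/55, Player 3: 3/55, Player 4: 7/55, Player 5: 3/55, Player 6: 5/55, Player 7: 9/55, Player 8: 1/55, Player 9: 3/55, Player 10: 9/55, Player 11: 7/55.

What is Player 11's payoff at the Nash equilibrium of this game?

148.00 billion dollars

Each unit j contributes comes back to j as 7.7 × (j's share), so j prefers to contribute only if that share exceeds 1/7.7 = 0.1299; otherwise keeping the unit dominates.
Player 7 and Player 10 clear that bar, contributing 50 each; the remaining 9 contribute 0. Total contributed: 100.
Player 11 keeps 50 and receives 7.7 × 100 × 7/55 = 98.00 from the mitigation fund, for a payoff of 148.00.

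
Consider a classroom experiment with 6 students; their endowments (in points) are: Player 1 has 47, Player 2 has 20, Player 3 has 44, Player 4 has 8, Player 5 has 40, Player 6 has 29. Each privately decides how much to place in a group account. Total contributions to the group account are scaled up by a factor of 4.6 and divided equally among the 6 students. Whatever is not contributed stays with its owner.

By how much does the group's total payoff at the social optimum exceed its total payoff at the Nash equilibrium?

The private return per contributed unit is 4.6/6 = 0.7667 < 1 for every player regardless of endowment, so the Nash equilibrium is zero contribution and the group total is Σ E_j = 47 + 20 + 44 + 8 + 40 + 29 = 188.
Each contributed unit returns 4.600 to the group, so the social optimum is full contribution by everyone: group total = 4.600 × 188 = 864.80.
Efficiency loss = (4.600 − 1) × 188 = 676.80.

676.80 points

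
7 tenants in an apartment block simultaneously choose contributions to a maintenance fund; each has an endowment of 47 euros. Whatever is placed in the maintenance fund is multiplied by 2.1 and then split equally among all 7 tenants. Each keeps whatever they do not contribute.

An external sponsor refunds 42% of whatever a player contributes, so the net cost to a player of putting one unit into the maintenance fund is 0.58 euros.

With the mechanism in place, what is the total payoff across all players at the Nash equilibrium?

329.00 euros

The effective private return is (2.1/7) / 0.58 = 0.5172, which is still under 1, so the mechanism doesn't change anyone's dominant strategy: zero contribution.
Everyone keeps their endowment and the group total is 7 × 47 = 329.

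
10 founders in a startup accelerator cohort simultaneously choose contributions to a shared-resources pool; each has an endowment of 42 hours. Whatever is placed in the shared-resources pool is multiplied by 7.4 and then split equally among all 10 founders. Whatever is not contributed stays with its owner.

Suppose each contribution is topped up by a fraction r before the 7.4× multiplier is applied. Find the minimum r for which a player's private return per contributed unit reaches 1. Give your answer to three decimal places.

With matching at rate r, one contributed unit becomes (1 + r) in the shared-resources pool and returns 7.4 × (1 + r) / 10 to the contributor.
Setting this equal to 1: 1 + r = 10/7.4 = 1.3514.
So the minimum matching rate is r = 1.3514 − 1 = 0.351.

0.351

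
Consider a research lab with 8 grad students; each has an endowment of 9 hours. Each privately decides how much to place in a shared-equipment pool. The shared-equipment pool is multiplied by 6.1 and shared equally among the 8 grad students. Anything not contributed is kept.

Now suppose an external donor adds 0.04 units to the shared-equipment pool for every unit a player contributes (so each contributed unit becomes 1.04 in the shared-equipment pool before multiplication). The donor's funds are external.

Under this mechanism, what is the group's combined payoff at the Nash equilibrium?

72.00 hours

The effective private return is 6.1 × 1.04 / 8 = 0.7930, which is still under 1, so the mechanism doesn't change anyone's dominant strategy: zero contribution.
At the Nash equilibrium no one contributes; group total payoff = 8 × 9 = 72.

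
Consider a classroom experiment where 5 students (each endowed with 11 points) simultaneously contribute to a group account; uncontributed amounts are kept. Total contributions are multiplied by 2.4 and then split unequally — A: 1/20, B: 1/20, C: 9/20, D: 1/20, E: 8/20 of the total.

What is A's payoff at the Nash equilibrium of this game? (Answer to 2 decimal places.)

Each unit j contributes comes back to j as 2.4 × (j's share), so j prefers to contribute only if that share exceeds 1/2.4 = 0.4167; otherwise keeping the unit dominates.
C alone (share 9/20) is above the threshold, contributing 11; the remaining 4 contribute 0. Total contributed: 11.
A keeps 11 and receives 2.4 × 11 × 1/20 = 1.32 from the group account, for a payoff of 12.32.

12.32 points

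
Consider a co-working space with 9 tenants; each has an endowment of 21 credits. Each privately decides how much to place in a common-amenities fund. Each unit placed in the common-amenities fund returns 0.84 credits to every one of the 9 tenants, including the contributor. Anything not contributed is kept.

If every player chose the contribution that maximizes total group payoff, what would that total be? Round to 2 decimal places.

1428.84 credits

Each contributed unit returns 7.560 to the group as a whole (0.84 to each of 9 players), which exceeds 1, so the social optimum is full contribution: group total = 7.560 × 189 = 1428.84.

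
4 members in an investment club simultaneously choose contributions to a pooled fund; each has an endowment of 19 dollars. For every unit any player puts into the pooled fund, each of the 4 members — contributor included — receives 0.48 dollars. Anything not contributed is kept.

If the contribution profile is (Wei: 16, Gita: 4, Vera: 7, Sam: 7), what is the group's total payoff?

107.28 dollars

Total contributed: 16 + 4 + 7 + 7 = 34; total kept: 4 × 19 − 34 = 42.
The pooled fund pays out 0.48 × 4 × 34 = 65.28 in aggregate.
Group total = 42 + 65.28 = 107.28.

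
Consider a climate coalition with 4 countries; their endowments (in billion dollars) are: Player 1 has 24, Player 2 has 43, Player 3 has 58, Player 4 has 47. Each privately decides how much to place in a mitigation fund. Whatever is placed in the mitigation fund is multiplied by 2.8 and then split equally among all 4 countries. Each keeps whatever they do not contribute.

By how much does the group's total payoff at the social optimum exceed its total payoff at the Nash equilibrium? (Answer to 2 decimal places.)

The private return per contributed unit is 2.8/4 = 0.7000 < 1 for every player regardless of endowment, so the Nash equilibrium is zero contribution and the group total is Σ E_j = 24 + 43 + 58 + 47 = 172.
Each contributed unit returns 2.800 to the group, so the social optimum is full contribution by everyone: group total = 2.800 × 172 = 481.60.
Efficiency loss = (2.800 − 1) × 172 = 309.60.

309.60 billion dollars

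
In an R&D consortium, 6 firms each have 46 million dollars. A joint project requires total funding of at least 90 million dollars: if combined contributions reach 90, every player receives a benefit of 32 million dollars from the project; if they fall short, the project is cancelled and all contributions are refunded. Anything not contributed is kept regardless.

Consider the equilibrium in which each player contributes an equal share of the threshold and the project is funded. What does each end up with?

63 million dollars

Equal share of the threshold: 90/6 = 15.
At this profile no one gains by cutting their contribution: any cut drops the total below 90, the project is cancelled, contributions are refunded, and the deviator ends with 46, which is less than 46 − 15 + 32 = 63. Contributing more than 15 just wastes the excess. So contributing exactly 15 is a best response.
Each player's payoff: 46 − 15 + 32 = 63.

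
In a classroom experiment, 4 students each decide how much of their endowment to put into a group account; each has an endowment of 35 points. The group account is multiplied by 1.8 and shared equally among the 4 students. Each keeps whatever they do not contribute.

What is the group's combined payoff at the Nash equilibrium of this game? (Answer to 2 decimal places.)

Each contributed unit returns 1.8/4 = 0.4500 to its contributor — below 1 — so contributing 0 is dominant for every player. At the Nash equilibrium everyone keeps their 35, and the group total is 4 × 35 = 140.

140.00 points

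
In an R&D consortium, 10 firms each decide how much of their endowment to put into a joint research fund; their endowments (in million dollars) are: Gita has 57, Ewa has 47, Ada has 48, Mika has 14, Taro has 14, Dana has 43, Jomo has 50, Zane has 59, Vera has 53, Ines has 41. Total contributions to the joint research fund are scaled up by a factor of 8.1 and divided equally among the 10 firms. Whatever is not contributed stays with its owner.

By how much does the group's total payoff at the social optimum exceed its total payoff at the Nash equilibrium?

3024.60 million dollars

The private return per contributed unit is 8.1/10 = 0.8100 < 1 for every player regardless of endowment, so the Nash equilibrium is zero contribution and the group total is Σ E_j = 57 + 47 + 48 + 14 + 14 + 43 + 50 + 59 + 53 + 41 = 426.
Each contributed unit returns 8.100 to the group, so the social optimum is full contribution by everyone: group total = 8.100 × 426 = 3450.60.
Efficiency loss = (8.100 − 1) × 426 = 3024.60.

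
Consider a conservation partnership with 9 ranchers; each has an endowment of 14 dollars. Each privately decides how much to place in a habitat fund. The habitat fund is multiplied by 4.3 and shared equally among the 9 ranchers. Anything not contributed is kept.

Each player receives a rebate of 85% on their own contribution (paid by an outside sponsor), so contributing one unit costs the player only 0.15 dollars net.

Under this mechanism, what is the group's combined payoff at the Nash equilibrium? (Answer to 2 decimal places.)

648.90 dollars

The effective private return per unit is now (4.3/9) / 0.15 = 3.1852 > 1, so every player's dominant strategy flips to full contribution.
So the Nash equilibrium is full contribution by all 9; the group earns 9 × (14 × 0.85 + 4.3 × 14) = 648.90.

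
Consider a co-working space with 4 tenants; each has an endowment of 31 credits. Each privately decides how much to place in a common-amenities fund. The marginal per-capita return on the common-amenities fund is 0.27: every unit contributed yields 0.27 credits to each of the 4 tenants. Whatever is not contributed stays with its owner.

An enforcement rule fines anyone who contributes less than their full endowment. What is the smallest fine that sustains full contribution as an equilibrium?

Given the others contribute fully, the best deviation is to contribute 0 (any partial contribution still incurs the fine and gives up units whose private return 0.27 is below 1).
Deviating from 31 to 0 saves 31 credits but forfeits the deviator's share of the drop in the common-amenities fund: 0.27 × 31 = 8.37.
So the deviation gain is 31 − 8.37 = 22.63, and the fine must be at least 22.63 credits to wipe it out.

22.63 credits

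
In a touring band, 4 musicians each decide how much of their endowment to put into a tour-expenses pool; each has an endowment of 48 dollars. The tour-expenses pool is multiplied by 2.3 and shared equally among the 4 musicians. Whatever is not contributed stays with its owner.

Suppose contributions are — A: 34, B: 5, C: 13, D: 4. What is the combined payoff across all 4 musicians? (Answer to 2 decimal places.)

264.80 dollars

Total contributed: 34 + 5 + 13 + 4 = 56; total kept: 4 × 48 − 56 = 136.
The tour-expenses pool pays out 2.3 × 56 = 128.80 in aggregate.
Group total = 136 + 128.80 = 264.80.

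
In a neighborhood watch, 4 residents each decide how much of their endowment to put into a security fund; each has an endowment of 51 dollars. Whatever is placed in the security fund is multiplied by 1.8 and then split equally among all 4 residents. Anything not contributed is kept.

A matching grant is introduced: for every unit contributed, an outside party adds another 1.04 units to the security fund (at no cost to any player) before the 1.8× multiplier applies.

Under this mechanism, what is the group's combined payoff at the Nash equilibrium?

Even with the mechanism, each unit contributed returns only 1.8 × 2.04 / 4 = 0.9180 per unit of net cost, so contributing nothing is still dominant.
At the Nash equilibrium no one contributes; group total payoff = 4 × 51 = 204.

204.00 dollars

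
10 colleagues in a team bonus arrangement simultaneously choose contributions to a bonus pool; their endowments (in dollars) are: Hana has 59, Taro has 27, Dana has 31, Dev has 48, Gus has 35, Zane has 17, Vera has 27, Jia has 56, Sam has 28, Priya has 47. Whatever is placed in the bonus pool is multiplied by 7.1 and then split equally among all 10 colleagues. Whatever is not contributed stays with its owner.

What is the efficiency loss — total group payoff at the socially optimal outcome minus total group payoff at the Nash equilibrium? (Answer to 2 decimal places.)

The private return per contributed unit is 7.1/10 = 0.7100 < 1 for every player regardless of endowment, so the Nash equilibrium is zero contribution and the group total is Σ E_j = 59 + 27 + 31 + 48 + 35 + 17 + 27 + 56 + 28 + 47 = 375.
Each contributed unit returns 7.100 to the group, so the social optimum is full contribution by everyone: group total = 7.100 × 375 = 2662.50.
Efficiency loss = (7.100 − 1) × 375 = 2287.50.

2287.50 dollars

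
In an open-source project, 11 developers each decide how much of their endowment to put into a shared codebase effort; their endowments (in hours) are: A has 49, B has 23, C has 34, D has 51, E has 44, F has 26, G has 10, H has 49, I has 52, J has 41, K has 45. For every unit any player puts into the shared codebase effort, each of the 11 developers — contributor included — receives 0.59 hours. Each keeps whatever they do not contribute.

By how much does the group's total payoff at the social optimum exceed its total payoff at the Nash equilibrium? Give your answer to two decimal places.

The private return per contributed unit is 0.59 < 1 for everyone, so the Nash equilibrium is zero contribution and the group total is Σ E_j = 49 + 23 + 34 + 51 + 44 + 26 + 10 + 49 + 52 + 41 + 45 = 424.
Each contributed unit returns 6.490 to the group, so the social optimum is full contribution by everyone: group total = 6.490 × 424 = 2751.76.
Efficiency loss = (6.490 − 1) × 424 = 2327.76.

2327.76 hours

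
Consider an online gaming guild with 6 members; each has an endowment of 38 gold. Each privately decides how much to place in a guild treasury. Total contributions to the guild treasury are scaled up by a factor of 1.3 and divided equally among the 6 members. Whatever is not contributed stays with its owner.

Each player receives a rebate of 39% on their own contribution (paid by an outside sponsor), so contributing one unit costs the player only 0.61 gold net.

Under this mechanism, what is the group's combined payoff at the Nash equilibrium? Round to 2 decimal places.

Even with the mechanism, each unit contributed returns only (1.3/6) / 0.61 = 0.3552 per unit of net cost, so contributing nothing is still dominant.
At the Nash equilibrium no one contributes; group total payoff = 6 × 38 = 228.

228.00 gold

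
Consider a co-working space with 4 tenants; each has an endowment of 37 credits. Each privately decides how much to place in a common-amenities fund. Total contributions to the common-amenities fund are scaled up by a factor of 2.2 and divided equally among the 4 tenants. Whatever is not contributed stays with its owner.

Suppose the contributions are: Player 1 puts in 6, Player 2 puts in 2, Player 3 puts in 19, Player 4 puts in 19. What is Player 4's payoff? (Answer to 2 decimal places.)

43.30 credits

Total contributed: 6 + 2 + 19 + 19 = 46.
Each receives 2.2 × 46 / 4 = 25.30 from the common-amenities fund.
Player 4 keeps 37 − 19 = 18, so Player 4's payoff is 18 + 25.30 = 43.30.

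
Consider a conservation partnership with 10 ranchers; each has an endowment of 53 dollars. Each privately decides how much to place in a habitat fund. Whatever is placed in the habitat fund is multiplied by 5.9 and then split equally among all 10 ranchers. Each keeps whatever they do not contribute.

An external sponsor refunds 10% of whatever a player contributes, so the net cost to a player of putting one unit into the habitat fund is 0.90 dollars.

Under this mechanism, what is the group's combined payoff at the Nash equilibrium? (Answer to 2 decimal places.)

530.00 dollars

With the mechanism, a contributed unit returns (5.9/10) / 0.90 = 0.6556 per unit of net cost — still below 1 — so contributing 0 remains dominant for every player.
At the Nash equilibrium no one contributes; group total payoff = 10 × 53 = 530.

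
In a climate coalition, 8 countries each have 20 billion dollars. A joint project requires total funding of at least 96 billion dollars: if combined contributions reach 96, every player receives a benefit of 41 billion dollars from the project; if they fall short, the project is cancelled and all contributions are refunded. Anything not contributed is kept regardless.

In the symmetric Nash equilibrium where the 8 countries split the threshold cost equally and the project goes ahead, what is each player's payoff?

49 billion dollars

Equal share of the threshold: 96/8 = 12.
At this profile no one gains by cutting their contribution: any cut drops the total below 96, the project is cancelled, contributions are refunded, and the deviator ends with 20, which is less than 20 − 12 + 41 = 49. Contributing more than 12 just wastes the excess. So contributing exactly 12 is a best response.
Each player's payoff: 20 − 12 + 41 = 49.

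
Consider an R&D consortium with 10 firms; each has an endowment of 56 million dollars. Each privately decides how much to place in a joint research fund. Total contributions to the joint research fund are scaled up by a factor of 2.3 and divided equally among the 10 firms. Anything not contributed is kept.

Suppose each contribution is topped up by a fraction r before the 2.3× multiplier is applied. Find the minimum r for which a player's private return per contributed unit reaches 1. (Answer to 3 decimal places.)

With matching at rate r, one contributed unit becomes (1 + r) in the joint research fund and returns 2.3 × (1 + r) / 10 to the contributor.
Setting this equal to 1: 1 + r = 10/2.3 = 4.3478.
So the minimum matching rate is r = 4.3478 − 1 = 3.348.

3.348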